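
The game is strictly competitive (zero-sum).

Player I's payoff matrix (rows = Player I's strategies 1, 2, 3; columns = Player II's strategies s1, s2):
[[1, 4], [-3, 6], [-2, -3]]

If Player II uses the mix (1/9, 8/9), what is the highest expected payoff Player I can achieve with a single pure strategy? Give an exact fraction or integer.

1: (1)·(1/9) + (4)·(8/9) = 11/3.
2: (-3)·(1/9) + (6)·(8/9) = 5.
3: (-2)·(1/9) + (-3)·(8/9) = -26/9.
The best pure response is 2 with expected payoff 5.

5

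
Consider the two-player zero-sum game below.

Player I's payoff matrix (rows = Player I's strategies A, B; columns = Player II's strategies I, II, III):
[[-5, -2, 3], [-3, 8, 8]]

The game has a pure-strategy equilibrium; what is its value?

-3

Row minima: -5, -3 → Player I's maximin is -3.
Column maxima: -3, 8, 8 → Player II's minimax is -3.
They coincide at (B, I), so the value is -3.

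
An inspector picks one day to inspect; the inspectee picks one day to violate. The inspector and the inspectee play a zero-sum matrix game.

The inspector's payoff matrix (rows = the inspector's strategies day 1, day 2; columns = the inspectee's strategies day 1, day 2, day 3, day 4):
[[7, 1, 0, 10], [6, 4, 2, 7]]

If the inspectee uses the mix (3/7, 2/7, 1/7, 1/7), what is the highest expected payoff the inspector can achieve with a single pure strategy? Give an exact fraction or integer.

day 1: (7)·(3/7) + (1)·(2/7) + (0)·(1/7) + (10)·(1/7) = 33/7.
day 2: (6)·(3/7) + (4)·(2/7) + (2)·(1/7) + (7)·(1/7) = 5.
The best pure response is day 2 with expected payoff 5.

5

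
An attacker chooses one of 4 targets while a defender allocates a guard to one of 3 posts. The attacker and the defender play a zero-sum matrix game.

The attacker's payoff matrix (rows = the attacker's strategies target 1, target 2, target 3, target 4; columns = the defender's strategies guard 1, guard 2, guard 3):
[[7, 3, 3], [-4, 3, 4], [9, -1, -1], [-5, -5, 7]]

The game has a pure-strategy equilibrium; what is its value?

Row minima: 3, -4, -1, -5 → the attacker's maximin is 3.
Column maxima: 9, 3, 7 → the defender's minimax is 3.
They coincide at (target 1, guard 2), so the value is 3.

3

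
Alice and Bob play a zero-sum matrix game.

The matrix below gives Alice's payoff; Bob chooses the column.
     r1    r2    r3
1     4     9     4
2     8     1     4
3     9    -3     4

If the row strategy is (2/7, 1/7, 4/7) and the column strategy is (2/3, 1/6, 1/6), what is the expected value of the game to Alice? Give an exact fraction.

81/14

Against (2/3, 1/6, 1/6), each row's expected payoff is 1: 29/6; 2: 37/6; 3: 37/6.
Taking the (2/7, 1/7, 4/7)-weighted average: (2/7)·(29/6) + (1/7)·(37/6) + (4/7)·(37/6) = 81/14.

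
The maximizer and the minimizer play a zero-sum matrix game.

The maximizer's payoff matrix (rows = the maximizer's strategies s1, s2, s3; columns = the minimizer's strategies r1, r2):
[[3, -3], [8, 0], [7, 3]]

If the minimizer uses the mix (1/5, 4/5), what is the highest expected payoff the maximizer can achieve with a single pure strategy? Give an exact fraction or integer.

s1: (3)·(1/5) + (-3)·(4/5) = -9/5.
s2: (8)·(1/5) + (0)·(4/5) = 8/5.
s3: (7)·(1/5) + (3)·(4/5) = 19/5.
The best pure response is s3 with expected payoff 19/5.

19/5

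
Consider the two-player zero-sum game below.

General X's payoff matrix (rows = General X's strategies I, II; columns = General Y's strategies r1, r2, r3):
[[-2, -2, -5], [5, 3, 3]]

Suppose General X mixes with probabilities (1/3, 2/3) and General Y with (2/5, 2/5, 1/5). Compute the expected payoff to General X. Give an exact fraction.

Against (2/5, 2/5, 1/5), each row's expected payoff is I: -13/5; II: 19/5.
Taking the (1/3, 2/3)-weighted average: (1/3)·(-13/5) + (2/3)·(19/5) = 5/3.

5/3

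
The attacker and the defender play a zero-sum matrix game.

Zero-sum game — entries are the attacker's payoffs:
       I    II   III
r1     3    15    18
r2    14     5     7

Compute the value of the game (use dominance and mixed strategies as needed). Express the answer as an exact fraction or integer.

65/7

Column III is strictly dominated by II for the defender (it gives the attacker more in every row).
The remaining 2×2 game on (r1, r2) × (I, II) has no saddle point. Let the attacker play r1 with probability p; indifference gives 3p + 14(1−p) = 15p + 5(1−p), so p = 3/7.
Similarly the defender's optimal q on I is 10/21, and the value is 3·(10/21) + (15)·(11/21) = 65/7.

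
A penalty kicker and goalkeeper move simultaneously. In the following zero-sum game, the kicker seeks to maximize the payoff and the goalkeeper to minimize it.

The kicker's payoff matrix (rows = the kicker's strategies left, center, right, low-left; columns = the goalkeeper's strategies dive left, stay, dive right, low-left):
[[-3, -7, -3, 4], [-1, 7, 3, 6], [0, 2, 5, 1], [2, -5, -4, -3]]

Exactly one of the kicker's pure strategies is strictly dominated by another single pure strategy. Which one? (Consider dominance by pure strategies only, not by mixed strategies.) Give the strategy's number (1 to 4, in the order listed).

1

Compare left with center: -1 > -3, 7 > -7, 3 > -3, 6 > 4.
So center strictly dominates left for the kicker; left is strictly dominated.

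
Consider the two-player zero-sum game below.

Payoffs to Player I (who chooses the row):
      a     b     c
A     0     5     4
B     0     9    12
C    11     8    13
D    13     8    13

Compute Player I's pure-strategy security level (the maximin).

The worst-case payoff for each row is A: 0, B: 0, C: 8, D: 8.
The best of these is 8.

8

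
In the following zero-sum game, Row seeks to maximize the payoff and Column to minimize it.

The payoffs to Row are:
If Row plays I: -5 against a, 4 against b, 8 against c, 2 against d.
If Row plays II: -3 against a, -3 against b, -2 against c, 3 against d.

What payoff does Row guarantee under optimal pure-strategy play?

-3

Row minima: -5, -3 → Row's maximin is -3.
Column maxima: -3, 4, 8, 3 → Column's minimax is -3.
They coincide at (II, a), so the value is -3.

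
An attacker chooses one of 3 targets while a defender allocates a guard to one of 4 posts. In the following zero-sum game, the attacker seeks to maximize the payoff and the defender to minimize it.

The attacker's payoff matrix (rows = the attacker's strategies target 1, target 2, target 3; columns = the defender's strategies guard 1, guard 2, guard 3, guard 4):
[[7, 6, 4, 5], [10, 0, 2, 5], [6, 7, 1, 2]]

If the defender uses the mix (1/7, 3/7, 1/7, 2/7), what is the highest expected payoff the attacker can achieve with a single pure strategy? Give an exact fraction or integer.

39/7

target 1: (7)·(1/7) + (6)·(3/7) + (4)·(1/7) + (5)·(2/7) = 39/7.
target 2: (10)·(1/7) + (0)·(3/7) + (2)·(1/7) + (5)·(2/7) = 22/7.
target 3: (6)·(1/7) + (7)·(3/7) + (1)·(1/7) + (2)·(2/7) = 32/7.
The best pure response is target 1 with expected payoff 39/7.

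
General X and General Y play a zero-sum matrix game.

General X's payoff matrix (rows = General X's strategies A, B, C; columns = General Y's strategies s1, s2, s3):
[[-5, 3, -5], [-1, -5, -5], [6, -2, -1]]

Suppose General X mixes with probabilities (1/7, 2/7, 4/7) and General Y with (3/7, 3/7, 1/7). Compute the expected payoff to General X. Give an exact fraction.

-13/49

Against (3/7, 3/7, 1/7), each row's expected payoff is A: -11/7; B: -23/7; C: 11/7.
Taking the (1/7, 2/7, 4/7)-weighted average: (1/7)·(-11/7) + (2/7)·(-23/7) + (4/7)·(11/7) = -13/49.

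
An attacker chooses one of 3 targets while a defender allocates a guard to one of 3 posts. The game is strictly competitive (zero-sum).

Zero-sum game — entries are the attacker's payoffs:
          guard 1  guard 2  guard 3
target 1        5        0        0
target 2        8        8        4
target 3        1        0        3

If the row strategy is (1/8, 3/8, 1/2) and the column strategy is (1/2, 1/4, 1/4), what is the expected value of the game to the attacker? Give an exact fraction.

57/16

Against (1/2, 1/4, 1/4), each row's expected payoff is target 1: 5/2; target 2: 7; target 3: 5/4.
Taking the (1/8, 3/8, 1/2)-weighted average: (1/8)·(5/2) + (3/8)·(7) + (1/2)·(5/4) = 57/16.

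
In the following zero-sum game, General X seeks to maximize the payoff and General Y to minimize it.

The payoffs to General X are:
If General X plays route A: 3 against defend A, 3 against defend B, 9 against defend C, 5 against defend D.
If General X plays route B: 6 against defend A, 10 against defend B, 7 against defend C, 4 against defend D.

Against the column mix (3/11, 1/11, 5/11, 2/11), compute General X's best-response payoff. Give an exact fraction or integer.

71/11

route A: (3)·(3/11) + (3)·(1/11) + (9)·(5/11) + (5)·(2/11) = 67/11.
route B: (6)·(3/11) + (10)·(1/11) + (7)·(5/11) + (4)·(2/11) = 71/11.
The best pure response is route B with expected payoff 71/11.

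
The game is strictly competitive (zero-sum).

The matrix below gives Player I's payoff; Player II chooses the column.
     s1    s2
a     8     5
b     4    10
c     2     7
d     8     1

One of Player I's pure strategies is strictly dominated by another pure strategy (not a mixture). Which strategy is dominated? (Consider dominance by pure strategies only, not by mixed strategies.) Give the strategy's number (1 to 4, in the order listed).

3

Compare c with b: 4 > 2, 10 > 7.
So b strictly dominates c for Player I; c is strictly dominated.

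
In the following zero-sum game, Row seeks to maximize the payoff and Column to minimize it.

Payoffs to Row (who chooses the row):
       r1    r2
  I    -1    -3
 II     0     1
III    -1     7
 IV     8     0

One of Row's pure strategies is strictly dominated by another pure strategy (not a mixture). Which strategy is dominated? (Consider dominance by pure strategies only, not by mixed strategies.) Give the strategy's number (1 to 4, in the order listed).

Compare I with II: 0 > -1, 1 > -3.
So II strictly dominates I for Row; I is strictly dominated.

1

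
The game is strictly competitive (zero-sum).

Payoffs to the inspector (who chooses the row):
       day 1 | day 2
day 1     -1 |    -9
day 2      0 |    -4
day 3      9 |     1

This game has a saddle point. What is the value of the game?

1

Row minima: -9, -4, 1 → the inspector's maximin is 1.
Column maxima: 9, 1 → the inspectee's minimax is 1.
They coincide at (day 3, day 2), so the value is 1.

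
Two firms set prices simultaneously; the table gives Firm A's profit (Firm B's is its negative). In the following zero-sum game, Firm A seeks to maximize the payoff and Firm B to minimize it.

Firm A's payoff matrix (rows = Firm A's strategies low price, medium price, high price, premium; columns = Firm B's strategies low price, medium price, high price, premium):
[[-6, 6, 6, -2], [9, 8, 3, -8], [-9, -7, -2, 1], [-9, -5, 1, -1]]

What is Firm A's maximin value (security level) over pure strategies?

-6

The worst-case payoff for each row is low price: -6, medium price: -8, high price: -9, premium: -9.
The best of these is -6.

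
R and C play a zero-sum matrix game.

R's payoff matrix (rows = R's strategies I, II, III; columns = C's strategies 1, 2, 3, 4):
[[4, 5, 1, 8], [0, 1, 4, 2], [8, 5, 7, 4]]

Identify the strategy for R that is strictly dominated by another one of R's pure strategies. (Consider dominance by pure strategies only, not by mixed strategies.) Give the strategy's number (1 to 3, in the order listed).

2

Compare II with III: 8 > 0, 5 > 1, 7 > 4, 4 > 2.
So III strictly dominates II for R; II is strictly dominated.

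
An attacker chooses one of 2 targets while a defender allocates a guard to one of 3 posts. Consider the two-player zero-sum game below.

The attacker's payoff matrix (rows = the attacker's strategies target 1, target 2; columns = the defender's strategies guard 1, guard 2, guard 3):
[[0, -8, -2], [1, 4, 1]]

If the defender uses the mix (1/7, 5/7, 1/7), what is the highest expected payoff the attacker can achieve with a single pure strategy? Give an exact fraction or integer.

target 1: (0)·(1/7) + (-8)·(5/7) + (-2)·(1/7) = -6.
target 2: (1)·(1/7) + (4)·(5/7) + (1)·(1/7) = 22/7.
The best pure response is target 2 with expected payoff 22/7.

22/7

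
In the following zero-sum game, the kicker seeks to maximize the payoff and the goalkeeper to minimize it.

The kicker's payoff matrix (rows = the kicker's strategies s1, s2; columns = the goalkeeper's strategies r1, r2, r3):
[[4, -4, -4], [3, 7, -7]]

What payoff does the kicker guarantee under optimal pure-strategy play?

Row minima: -4, -7 → the kicker's maximin is -4.
Column maxima: 4, 7, -4 → the goalkeeper's minimax is -4.
They coincide at (s1, r3), so the value is -4.

-4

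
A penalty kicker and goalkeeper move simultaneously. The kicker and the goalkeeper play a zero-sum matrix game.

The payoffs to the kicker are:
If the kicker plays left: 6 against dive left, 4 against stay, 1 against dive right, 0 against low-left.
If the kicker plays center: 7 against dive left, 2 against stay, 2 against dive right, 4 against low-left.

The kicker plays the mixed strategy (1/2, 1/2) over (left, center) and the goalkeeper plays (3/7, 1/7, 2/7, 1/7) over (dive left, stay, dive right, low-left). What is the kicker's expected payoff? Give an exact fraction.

Against (3/7, 1/7, 2/7, 1/7), each row's expected payoff is left: 24/7; center: 31/7.
Taking the (1/2, 1/2)-weighted average: (1/2)·(24/7) + (1/2)·(31/7) = 55/14.

55/14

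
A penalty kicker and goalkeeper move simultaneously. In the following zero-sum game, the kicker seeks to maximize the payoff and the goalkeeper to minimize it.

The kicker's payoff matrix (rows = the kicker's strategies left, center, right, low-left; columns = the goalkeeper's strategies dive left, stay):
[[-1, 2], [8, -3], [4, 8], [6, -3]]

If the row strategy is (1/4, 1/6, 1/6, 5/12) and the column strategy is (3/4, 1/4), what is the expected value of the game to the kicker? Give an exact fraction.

Against (3/4, 1/4), each row's expected payoff is left: -1/4; center: 21/4; right: 5; low-left: 15/4.
Taking the (1/4, 1/6, 1/6, 5/12)-weighted average: (1/4)·(-1/4) + (1/6)·(21/4) + (1/6)·(5) + (5/12)·(15/4) = 77/24.

77/24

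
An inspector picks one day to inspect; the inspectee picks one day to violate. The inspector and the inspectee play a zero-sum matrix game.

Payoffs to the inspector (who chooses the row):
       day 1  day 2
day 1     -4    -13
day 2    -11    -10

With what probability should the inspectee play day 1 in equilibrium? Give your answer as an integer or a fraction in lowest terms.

Row minima are -13 and -11, so the inspector's maximin is -11; column maxima are -4 and -10, so the inspectee's minimax is -10. These differ, so the equilibrium is in mixed strategies.
Let the inspectee play day 1 with probability q. The inspector is indifferent when −4q − 13(1−q) = −11q − 10(1−q), giving q = 3/10.

3/10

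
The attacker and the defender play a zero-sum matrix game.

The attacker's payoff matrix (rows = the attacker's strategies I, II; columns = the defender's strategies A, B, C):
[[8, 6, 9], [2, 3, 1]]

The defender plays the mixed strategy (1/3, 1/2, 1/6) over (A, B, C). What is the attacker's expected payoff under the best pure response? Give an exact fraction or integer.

43/6

I: (8)·(1/3) + (6)·(1/2) + (9)·(1/6) = 43/6.
II: (2)·(1/3) + (3)·(1/2) + (1)·(1/6) = 7/3.
The best pure response is I with expected payoff 43/6.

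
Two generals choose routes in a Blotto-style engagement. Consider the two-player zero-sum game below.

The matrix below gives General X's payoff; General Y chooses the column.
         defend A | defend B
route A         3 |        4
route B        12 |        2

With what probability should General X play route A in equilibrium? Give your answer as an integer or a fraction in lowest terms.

10/11

Row minima are 3 and 2, so General X's maximin is 3; column maxima are 12 and 4, so General Y's minimax is 4. These differ, so the equilibrium is in mixed strategies.
Let General X play route A with probability p. General Y is indifferent when 3p + 12(1−p) = 4p + 2(1−p), giving p = 10/11.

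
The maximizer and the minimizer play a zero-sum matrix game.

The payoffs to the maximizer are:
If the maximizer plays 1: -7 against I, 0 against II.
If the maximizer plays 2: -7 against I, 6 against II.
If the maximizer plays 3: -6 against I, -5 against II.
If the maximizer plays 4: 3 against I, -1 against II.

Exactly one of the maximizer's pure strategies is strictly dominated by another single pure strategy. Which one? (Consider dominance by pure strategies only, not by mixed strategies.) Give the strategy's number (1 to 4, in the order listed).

3

Compare 3 with 4: 3 > -6, -1 > -5.
So 4 strictly dominates 3 for the maximizer; 3 is strictly dominated.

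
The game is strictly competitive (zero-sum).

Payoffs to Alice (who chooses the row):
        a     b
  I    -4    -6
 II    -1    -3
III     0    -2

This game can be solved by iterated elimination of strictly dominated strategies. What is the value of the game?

Row I is strictly dominated by row II (-1>-4, -3>-6); eliminate I.
Column a is strictly dominated by b for Bob (-3<-1, -2<0); eliminate a.
Row II is strictly dominated by row III (-2>-3); eliminate II.
Only (III, b) remains, with payoff -2.

-2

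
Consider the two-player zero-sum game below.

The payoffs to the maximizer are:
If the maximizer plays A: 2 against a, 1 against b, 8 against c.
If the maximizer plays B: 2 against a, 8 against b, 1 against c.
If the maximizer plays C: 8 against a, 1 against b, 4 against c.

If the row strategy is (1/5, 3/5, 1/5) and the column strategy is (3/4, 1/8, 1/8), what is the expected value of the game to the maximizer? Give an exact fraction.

137/40

Against (3/4, 1/8, 1/8), each row's expected payoff is A: 21/8; B: 21/8; C: 53/8.
Taking the (1/5, 3/5, 1/5)-weighted average: (1/5)·(21/8) + (3/5)·(21/8) + (1/5)·(53/8) = 137/40.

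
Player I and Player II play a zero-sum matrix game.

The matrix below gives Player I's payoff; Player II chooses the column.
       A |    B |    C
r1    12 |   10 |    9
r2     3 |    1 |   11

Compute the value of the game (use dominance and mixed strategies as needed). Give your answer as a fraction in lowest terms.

101/11

Column A is strictly dominated by B for Player II (it gives Player I more in every row).
The remaining 2×2 game on (r1, r2) × (B, C) has no saddle point. Let Player I play r1 with probability p; indifference gives 10p + (1−p) = 9p + 11(1−p), so p = 10/11.
Similarly Player II's optimal q on B is 2/11, and the value is 10·(2/11) + (9)·(9/11) = 101/11.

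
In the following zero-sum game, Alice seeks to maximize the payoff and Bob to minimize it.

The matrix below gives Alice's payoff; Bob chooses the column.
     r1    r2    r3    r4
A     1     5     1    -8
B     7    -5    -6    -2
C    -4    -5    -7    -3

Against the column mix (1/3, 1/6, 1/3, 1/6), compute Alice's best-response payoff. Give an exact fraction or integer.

1/6

A: (1)·(1/3) + (5)·(1/6) + (1)·(1/3) + (-8)·(1/6) = 1/6.
B: (7)·(1/3) + (-5)·(1/6) + (-6)·(1/3) + (-2)·(1/6) = -5/6.
C: (-4)·(1/3) + (-5)·(1/6) + (-7)·(1/3) + (-3)·(1/6) = -5.
The best pure response is A with expected payoff 1/6.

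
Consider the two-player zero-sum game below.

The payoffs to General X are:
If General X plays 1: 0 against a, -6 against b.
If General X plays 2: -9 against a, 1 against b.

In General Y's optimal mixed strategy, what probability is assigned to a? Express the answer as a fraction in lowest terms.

Row minima are -6 and -9, so General X's maximin is -6; column maxima are 0 and 1, so General Y's minimax is 0. These differ, so the equilibrium is in mixed strategies.
Let General Y play a with probability q. General X is indifferent when −6(1−q) = −9q + (1−q), giving q = 7/16.

7/16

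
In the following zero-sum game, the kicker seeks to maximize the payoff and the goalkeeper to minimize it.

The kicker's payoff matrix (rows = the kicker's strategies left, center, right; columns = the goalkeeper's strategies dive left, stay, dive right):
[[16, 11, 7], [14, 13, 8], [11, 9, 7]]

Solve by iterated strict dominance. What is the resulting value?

8

Column dive left is strictly dominated by stay for the goalkeeper (11<16, 13<14, 9<11); eliminate dive left.
Row left is strictly dominated by row center (13>11, 8>7); eliminate left.
Column stay is strictly dominated by dive right for the goalkeeper (8<13, 7<9); eliminate stay.
Row right is strictly dominated by row center (8>7); eliminate right.
Only (center, dive right) remains, with payoff 8.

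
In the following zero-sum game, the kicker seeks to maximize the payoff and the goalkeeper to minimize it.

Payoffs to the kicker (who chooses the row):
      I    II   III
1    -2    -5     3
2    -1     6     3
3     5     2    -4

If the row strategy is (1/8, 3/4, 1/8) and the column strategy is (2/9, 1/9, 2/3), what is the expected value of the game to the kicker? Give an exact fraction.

43/24

Against (2/9, 1/9, 2/3), each row's expected payoff is 1: 1; 2: 22/9; 3: -4/3.
Taking the (1/8, 3/4, 1/8)-weighted average: (1/8)·(1) + (3/4)·(22/9) + (1/8)·(-4/3) = 43/24.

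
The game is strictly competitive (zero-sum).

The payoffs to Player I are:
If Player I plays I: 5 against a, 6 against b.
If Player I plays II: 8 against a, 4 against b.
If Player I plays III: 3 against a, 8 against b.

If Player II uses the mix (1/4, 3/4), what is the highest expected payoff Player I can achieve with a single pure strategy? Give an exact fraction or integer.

27/4

I: (5)·(1/4) + (6)·(3/4) = 23/4.
II: (8)·(1/4) + (4)·(3/4) = 5.
III: (3)·(1/4) + (8)·(3/4) = 27/4.
The best pure response is III with expected payoff 27/4.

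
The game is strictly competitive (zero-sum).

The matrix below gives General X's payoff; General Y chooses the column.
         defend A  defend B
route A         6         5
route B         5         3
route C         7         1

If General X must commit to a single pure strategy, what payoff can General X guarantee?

5

The worst-case payoff for each row is route A: 5, route B: 3, route C: 1.
The best of these is 5.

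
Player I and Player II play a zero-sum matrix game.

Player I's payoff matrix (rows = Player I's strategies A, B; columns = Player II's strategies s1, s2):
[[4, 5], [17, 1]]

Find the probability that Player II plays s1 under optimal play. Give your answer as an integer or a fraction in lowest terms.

Row minima are 4 and 1, so Player I's maximin is 4; column maxima are 17 and 5, so Player II's minimax is 5. These differ, so the equilibrium is in mixed strategies.
Let Player II play s1 with probability q. Player I is indifferent when 4q + 5(1−q) = 17q + (1−q), giving q = 4/17.

4/17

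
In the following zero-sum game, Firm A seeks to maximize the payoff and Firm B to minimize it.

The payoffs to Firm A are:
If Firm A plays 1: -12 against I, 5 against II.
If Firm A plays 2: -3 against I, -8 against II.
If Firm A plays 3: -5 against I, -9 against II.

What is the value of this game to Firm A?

-111/22

Row 3 is strictly dominated by row 2, so Firm A never plays it.
The remaining 2×2 game on (1, 2) × (I, II) has no saddle point. Let Firm A play 1 with probability p; indifference gives −12p − 3(1−p) = 5p − 8(1−p), so p = 5/22.
Similarly Firm B's optimal q on I is 13/22, and the value is -12·(13/22) + (5)·(9/22) = -111/22.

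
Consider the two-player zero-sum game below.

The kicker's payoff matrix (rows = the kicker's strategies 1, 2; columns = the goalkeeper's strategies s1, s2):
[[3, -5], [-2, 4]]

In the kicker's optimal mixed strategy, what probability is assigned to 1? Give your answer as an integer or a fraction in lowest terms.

3/7

Row minima are -5 and -2, so the kicker's maximin is -2; column maxima are 3 and 4, so the goalkeeper's minimax is 3. These differ, so the equilibrium is in mixed strategies.
Let the kicker play 1 with probability p. The goalkeeper is indifferent when 3p − 2(1−p) = −5p + 4(1−p), giving p = 3/7.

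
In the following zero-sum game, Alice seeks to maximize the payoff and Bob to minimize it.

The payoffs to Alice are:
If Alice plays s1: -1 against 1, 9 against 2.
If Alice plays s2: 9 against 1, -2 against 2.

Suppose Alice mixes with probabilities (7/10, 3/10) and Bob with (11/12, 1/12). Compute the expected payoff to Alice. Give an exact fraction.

Against (11/12, 1/12), each row's expected payoff is s1: -1/6; s2: 97/12.
Taking the (7/10, 3/10)-weighted average: (7/10)·(-1/6) + (3/10)·(97/12) = 277/120.

277/120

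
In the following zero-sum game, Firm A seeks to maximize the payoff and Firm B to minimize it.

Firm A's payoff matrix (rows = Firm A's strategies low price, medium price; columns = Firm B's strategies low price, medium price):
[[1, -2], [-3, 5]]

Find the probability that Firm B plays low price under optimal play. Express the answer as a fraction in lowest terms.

7/11

Row minima are -2 and -3, so Firm A's maximin is -2; column maxima are 1 and 5, so Firm B's minimax is 1. These differ, so the equilibrium is in mixed strategies.
Let Firm B play low price with probability q. Firm A is indifferent when q − 2(1−q) = −3q + 5(1−q), giving q = 7/11.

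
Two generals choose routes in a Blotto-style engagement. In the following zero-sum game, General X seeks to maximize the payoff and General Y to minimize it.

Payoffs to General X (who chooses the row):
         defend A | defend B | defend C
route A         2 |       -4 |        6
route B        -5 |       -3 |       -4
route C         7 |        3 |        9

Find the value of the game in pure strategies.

3

Row minima: -4, -5, 3 → General X's maximin is 3.
Column maxima: 7, 3, 9 → General Y's minimax is 3.
They coincide at (route C, defend B), so the value is 3.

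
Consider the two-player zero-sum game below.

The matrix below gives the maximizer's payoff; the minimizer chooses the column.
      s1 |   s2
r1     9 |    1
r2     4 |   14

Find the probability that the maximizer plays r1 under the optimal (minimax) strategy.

Row minima are 1 and 4, so the maximizer's maximin is 4; column maxima are 9 and 14, so the minimizer's minimax is 9. These differ, so the equilibrium is in mixed strategies.
Let the maximizer play r1 with probability p. The minimizer is indifferent when 9p + 4(1−p) = p + 14(1−p), giving p = 5/9.

5/9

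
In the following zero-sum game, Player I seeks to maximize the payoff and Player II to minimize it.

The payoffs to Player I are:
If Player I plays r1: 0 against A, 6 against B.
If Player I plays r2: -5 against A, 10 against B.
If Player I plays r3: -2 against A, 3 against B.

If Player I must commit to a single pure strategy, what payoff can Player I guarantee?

0

The worst-case payoff for each row is r1: 0, r2: -5, r3: -2.
The best of these is 0.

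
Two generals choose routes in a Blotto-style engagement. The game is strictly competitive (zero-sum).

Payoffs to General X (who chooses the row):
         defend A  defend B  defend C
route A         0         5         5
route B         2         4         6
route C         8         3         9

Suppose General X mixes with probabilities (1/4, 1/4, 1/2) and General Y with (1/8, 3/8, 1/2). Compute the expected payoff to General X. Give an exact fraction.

179/32

Against (1/8, 3/8, 1/2), each row's expected payoff is route A: 35/8; route B: 19/4; route C: 53/8.
Taking the (1/4, 1/4, 1/2)-weighted average: (1/4)·(35/8) + (1/4)·(19/4) + (1/2)·(53/8) = 179/32.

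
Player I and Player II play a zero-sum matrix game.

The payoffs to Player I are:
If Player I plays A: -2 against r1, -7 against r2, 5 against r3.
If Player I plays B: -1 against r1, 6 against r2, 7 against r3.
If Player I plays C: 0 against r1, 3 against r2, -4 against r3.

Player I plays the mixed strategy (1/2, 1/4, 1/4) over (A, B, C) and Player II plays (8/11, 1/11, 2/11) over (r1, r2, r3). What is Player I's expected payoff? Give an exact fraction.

-19/44

Against (8/11, 1/11, 2/11), each row's expected payoff is A: -13/11; B: 12/11; C: -5/11.
Taking the (1/2, 1/4, 1/4)-weighted average: (1/2)·(-13/11) + (1/4)·(12/11) + (1/4)·(-5/11) = -19/44.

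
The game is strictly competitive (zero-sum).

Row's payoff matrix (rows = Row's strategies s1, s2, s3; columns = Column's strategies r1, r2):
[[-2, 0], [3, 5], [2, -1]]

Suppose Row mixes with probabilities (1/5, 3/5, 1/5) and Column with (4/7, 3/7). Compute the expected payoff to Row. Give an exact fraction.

Against (4/7, 3/7), each row's expected payoff is s1: -8/7; s2: 27/7; s3: 5/7.
Taking the (1/5, 3/5, 1/5)-weighted average: (1/5)·(-8/7) + (3/5)·(27/7) + (1/5)·(5/7) = 78/35.

78/35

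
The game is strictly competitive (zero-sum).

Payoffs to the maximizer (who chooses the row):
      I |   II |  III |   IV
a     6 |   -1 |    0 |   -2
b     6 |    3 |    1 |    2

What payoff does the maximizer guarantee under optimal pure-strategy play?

Row minima: -2, 1 → the maximizer's maximin is 1.
Column maxima: 6, 3, 1, 2 → the minimizer's minimax is 1.
They coincide at (b, III), so the value is 1.

1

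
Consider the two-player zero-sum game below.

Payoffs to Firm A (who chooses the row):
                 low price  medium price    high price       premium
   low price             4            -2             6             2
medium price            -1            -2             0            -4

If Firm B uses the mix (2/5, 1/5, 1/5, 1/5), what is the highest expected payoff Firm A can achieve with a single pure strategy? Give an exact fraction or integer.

14/5

low price: (4)·(2/5) + (-2)·(1/5) + (6)·(1/5) + (2)·(1/5) = 14/5.
medium price: (-1)·(2/5) + (-2)·(1/5) + (0)·(1/5) + (-4)·(1/5) = -8/5.
The best pure response is low price with expected payoff 14/5.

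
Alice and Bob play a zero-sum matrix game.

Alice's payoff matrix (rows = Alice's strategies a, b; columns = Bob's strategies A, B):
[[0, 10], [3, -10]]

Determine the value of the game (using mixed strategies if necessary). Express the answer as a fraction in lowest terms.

Row minima are 0 and -10, so Alice's maximin is 0; column maxima are 3 and 10, so Bob's minimax is 3. These differ, so the equilibrium is in mixed strategies.
Let Alice play a with probability p. Bob is indifferent when 3(1−p) = 10p − 10(1−p), giving p = 13/23.
Let Bob play A with probability q. Alice is indifferent when 10(1−q) = 3q − 10(1−q), giving q = 20/23.
The value is 0·(20/23) + (10)·(3/23) = 30/23.

30/23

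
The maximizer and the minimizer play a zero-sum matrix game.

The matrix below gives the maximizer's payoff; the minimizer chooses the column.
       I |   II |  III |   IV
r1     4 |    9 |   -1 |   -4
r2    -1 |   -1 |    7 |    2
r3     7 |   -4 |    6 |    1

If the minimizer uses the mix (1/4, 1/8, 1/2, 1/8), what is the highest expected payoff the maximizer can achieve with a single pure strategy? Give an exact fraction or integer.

35/8

r1: (4)·(1/4) + (9)·(1/8) + (-1)·(1/2) + (-4)·(1/8) = 9/8.
r2: (-1)·(1/4) + (-1)·(1/8) + (7)·(1/2) + (2)·(1/8) = 27/8.
r3: (7)·(1/4) + (-4)·(1/8) + (6)·(1/2) + (1)·(1/8) = 35/8.
The best pure response is r3 with expected payoff 35/8.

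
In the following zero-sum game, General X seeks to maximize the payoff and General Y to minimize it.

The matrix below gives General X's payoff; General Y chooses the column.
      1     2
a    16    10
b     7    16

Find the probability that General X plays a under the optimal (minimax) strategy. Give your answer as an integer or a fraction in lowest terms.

Row minima are 10 and 7, so General X's maximin is 10; column maxima are 16 and 16, so General Y's minimax is 16. These differ, so the equilibrium is in mixed strategies.
Let General X play a with probability p. General Y is indifferent when 16p + 7(1−p) = 10p + 16(1−p), giving p = 3/5.

3/5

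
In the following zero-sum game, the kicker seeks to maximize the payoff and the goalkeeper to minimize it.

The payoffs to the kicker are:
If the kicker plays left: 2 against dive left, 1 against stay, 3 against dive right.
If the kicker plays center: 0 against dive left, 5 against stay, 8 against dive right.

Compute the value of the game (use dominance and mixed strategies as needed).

5/3

Column dive right is strictly dominated by stay for the goalkeeper (it gives the kicker more in every row).
The remaining 2×2 game on (left, center) × (dive left, stay) has no saddle point. Let the kicker play left with probability p; indifference gives 2p = p + 5(1−p), so p = 5/6.
Similarly the goalkeeper's optimal q on dive left is 2/3, and the value is 2·(2/3) + (1)·(1/3) = 5/3.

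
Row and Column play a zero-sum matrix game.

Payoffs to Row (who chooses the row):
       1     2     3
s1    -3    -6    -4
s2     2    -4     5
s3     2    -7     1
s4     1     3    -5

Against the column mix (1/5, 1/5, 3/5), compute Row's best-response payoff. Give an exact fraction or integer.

s1: (-3)·(1/5) + (-6)·(1/5) + (-4)·(3/5) = -21/5.
s2: (2)·(1/5) + (-4)·(1/5) + (5)·(3/5) = 13/5.
s3: (2)·(1/5) + (-7)·(1/5) + (1)·(3/5) = -2/5.
s4: (1)·(1/5) + (3)·(1/5) + (-5)·(3/5) = -11/5.
The best pure response is s2 with expected payoff 13/5.

13/5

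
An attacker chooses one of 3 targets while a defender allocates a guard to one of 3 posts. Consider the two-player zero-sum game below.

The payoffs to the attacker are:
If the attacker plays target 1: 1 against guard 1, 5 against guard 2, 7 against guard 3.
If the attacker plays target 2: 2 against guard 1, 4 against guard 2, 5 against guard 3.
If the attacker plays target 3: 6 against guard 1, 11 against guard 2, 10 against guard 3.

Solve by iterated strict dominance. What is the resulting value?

6

Column guard 2 is strictly dominated by guard 1 for the defender (1<5, 2<4, 6<11); eliminate guard 2.
Column guard 3 is strictly dominated by guard 1 for the defender (1<7, 2<5, 6<10); eliminate guard 3.
Row target 2 is strictly dominated by row target 3 (6>2); eliminate target 2.
Row target 1 is strictly dominated by row target 3 (6>1); eliminate target 1.
Only (target 3, guard 1) remains, with payoff 6.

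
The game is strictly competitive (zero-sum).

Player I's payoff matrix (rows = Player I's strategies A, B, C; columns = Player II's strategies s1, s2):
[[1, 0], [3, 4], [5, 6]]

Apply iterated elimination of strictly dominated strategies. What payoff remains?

5

Row A is strictly dominated by row B (3>1, 4>0); eliminate A.
Column s2 is strictly dominated by s1 for Player II (3<4, 5<6); eliminate s2.
Row B is strictly dominated by row C (5>3); eliminate B.
Only (C, s1) remains, with payoff 5.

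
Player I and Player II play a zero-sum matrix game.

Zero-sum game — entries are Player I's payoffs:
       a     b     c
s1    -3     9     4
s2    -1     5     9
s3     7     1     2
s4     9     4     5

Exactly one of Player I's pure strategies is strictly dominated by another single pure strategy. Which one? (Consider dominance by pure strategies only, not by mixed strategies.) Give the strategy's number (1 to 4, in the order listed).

3

Compare s3 with s4: 9 > 7, 4 > 1, 5 > 2.
So s4 strictly dominates s3 for Player I; s3 is strictly dominated.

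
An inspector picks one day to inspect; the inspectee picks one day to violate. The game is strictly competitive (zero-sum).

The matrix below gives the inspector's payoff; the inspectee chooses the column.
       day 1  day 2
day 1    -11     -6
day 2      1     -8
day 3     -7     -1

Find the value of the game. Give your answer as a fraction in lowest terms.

Row day 1 is strictly dominated by row day 3, so the inspector never plays it.
The remaining 2×2 game on (day 2, day 3) × (day 1, day 2) has no saddle point. Let the inspector play day 2 with probability p; indifference gives p − 7(1−p) = −8p − (1−p), so p = 2/5.
Similarly the inspectee's optimal q on day 1 is 7/15, and the value is 1·(7/15) + (-8)·(8/15) = -19/5.

-19/5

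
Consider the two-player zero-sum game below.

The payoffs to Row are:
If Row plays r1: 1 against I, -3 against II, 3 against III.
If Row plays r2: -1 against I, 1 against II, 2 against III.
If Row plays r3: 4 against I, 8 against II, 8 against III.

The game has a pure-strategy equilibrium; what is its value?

Row minima: -3, -1, 4 → Row's maximin is 4.
Column maxima: 4, 8, 8 → Column's minimax is 4.
They coincide at (r3, I), so the value is 4.

4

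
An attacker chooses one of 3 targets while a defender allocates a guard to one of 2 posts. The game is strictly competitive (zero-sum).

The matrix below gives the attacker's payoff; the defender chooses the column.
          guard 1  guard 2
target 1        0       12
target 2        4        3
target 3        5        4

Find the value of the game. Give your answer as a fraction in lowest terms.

60/13

Row target 2 is strictly dominated by row target 3, so the attacker never plays it.
The remaining 2×2 game on (target 1, target 3) × (guard 1, guard 2) has no saddle point. Let the attacker play target 1 with probability p; indifference gives 5(1−p) = 12p + 4(1−p), so p = 1/13.
Similarly the defender's optimal q on guard 1 is 8/13, and the value is 0·(8/13) + (12)·(5/13) = 60/13.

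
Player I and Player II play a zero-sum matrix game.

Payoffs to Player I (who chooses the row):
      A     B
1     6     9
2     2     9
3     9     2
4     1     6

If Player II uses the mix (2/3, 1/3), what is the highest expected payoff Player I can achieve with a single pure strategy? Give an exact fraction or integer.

1: (6)·(2/3) + (9)·(1/3) = 7.
2: (2)·(2/3) + (9)·(1/3) = 13/3.
3: (9)·(2/3) + (2)·(1/3) = 20/3.
4: (1)·(2/3) + (6)·(1/3) = 8/3.
The best pure response is 1 with expected payoff 7.

7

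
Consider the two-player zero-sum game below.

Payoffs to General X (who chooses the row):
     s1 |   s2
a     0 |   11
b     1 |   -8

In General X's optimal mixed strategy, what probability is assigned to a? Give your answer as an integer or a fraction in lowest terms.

9/20

Row minima are 0 and -8, so General X's maximin is 0; column maxima are 1 and 11, so General Y's minimax is 1. These differ, so the equilibrium is in mixed strategies.
Let General X play a with probability p. General Y is indifferent when (1−p) = 11p − 8(1−p), giving p = 9/20.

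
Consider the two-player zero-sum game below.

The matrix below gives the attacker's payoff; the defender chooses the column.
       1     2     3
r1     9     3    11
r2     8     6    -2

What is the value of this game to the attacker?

9/2

Column 1 is strictly dominated by 2 for the defender (it gives the attacker more in every row).
The remaining 2×2 game on (r1, r2) × (2, 3) has no saddle point. Let the attacker play r1 with probability p; indifference gives 3p + 6(1−p) = 11p − 2(1−p), so p = 1/2.
Similarly the defender's optimal q on 2 is 13/16, and the value is 3·(13/16) + (11)·(3/16) = 9/2.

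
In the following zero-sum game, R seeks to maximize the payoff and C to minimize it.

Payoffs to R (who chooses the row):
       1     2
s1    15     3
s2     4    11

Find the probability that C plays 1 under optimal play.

Row minima are 3 and 4, so R's maximin is 4; column maxima are 15 and 11, so C's minimax is 11. These differ, so the equilibrium is in mixed strategies.
Let C play 1 with probability q. R is indifferent when 15q + 3(1−q) = 4q + 11(1−q), giving q = 8/19.

8/19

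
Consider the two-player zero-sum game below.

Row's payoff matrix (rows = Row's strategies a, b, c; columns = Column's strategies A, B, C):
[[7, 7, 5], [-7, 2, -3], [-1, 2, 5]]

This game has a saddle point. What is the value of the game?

Row minima: 5, -7, -1 → Row's maximin is 5.
Column maxima: 7, 7, 5 → Column's minimax is 5.
They coincide at (a, C), so the value is 5.

5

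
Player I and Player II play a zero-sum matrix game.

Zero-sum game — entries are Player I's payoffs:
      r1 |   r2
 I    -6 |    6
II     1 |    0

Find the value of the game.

Row minima are -6 and 0, so Player I's maximin is 0; column maxima are 1 and 6, so Player II's minimax is 1. These differ, so the equilibrium is in mixed strategies.
Let Player I play I with probability p. Player II is indifferent when −6p + (1−p) = 6p, giving p = 1/13.
Let Player II play r1 with probability q. Player I is indifferent when −6q + 6(1−q) = q, giving q = 6/13.
The value is -6·(6/13) + (6)·(7/13) = 6/13.

6/13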